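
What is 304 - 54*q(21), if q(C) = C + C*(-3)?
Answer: 2572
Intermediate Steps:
q(C) = -2*C (q(C) = C - 3*C = -2*C)
304 - 54*q(21) = 304 - (-108)*21 = 304 - 54*(-42) = 304 + 2268 = 2572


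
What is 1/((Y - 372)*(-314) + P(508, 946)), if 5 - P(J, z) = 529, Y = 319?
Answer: 1/16118 ≈ 6.2042e-5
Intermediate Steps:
P(J, z) = -524 (P(J, z) = 5 - 1*529 = 5 - 529 = -524)
1/((Y - 372)*(-314) + P(508, 946)) = 1/((319 - 372)*(-314) - 524) = 1/(-53*(-314) - 524) = 1/(16642 - 524) = 1/16118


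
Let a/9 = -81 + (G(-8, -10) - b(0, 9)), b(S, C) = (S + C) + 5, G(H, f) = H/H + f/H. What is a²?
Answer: 11148921/16 ≈ 6.9681e+5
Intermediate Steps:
G(H, f) = 1 + f/H
b(S, C) = 5 + C + S (b(S, C) = (C + S) + 5 = 5 + C + S)
a = -3339/4 (a = 9*(-81 + ((-8 - 10)/(-8) - (5 + 9 + 0))) = 9*(-81 + (-⅛*(-18) - 1*14)) = 9*(-81 + (9/4 - 14)) = 9*(-81 - 47/4) = 9*(-371/4) = -3339/4 ≈ -834.75)
a² = (-3339/4)² = 11148921/16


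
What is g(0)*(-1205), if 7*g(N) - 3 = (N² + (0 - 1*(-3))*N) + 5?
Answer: -9640/7 ≈ -1377.1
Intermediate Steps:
g(N) = 8/7 + N²/7 + 3*N/7 (g(N) = 3/7 + ((N² + (0 - 1*(-3))*N) + 5)/7 = 3/7 + ((N² + (0 + 3)*N) + 5)/7 = 3/7 + ((N² + 3*N) + 5)/7 = 3/7 + (5 + N² + 3*N)/7 = 3/7 + (5/7 + N²/7 + 3*N/7) = 8/7 + N²/7 + 3*N/7)
g(0)*(-1205) = (8/7 + (⅐)*0² + (3/7)*0)*(-1205) = (8/7 + (⅐)*0 + 0)*(-1205) = (8/7 + 0 + 0)*(-1205) = (8/7)*(-1205) = -9640/7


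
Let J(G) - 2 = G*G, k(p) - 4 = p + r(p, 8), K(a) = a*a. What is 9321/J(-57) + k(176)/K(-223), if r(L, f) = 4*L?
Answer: 466397893/161668979 ≈ 2.8849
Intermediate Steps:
K(a) = a²
k(p) = 4 + 5*p (k(p) = 4 + (p + 4*p) = 4 + 5*p)
J(G) = 2 + G² (J(G) = 2 + G*G = 2 + G²)
9321/J(-57) + k(176)/K(-223) = 9321/(2 + (-57)²) + (4 + 5*176)/((-223)²) = 9321/(2 + 3249) + (4 + 880)/49729 = 9321/3251 + 884*(1/49729) = 9321*(1/3251) + 884/49729 = 9321/3251 + 884/49729 = 466397893/161668979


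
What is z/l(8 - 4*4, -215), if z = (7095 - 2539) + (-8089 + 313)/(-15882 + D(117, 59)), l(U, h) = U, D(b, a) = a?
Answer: -18024341/31646 ≈ -569.56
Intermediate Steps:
z = 72097364/15823 (z = (7095 - 2539) + (-8089 + 313)/(-15882 + 59) = 4556 - 7776/(-15823) = 4556 - 7776*(-1/15823) = 4556 + 7776/15823 = 72097364/15823 ≈ 4556.5)
z/l(8 - 4*4, -215) = 72097364/(15823*(8 - 4*4)) = 72097364/(15823*(8 - 16)) = (72097364/15823)/(-8) = (72097364/15823)*(-1/8) = -18024341/31646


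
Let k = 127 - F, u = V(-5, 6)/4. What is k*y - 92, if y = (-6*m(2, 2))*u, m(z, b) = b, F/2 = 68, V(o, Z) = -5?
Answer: -227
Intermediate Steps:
F = 136 (F = 2*68 = 136)
u = -5/4 ≈ -1.2500
k = -9 (k = 127 - 1*136 = 127 - 136 = -9)
y = 15 (y = -6*2*(-5/4) = -12*(-5/4) = 15)
k*y - 92 = -9*15 - 92 = -135 - 92 = -227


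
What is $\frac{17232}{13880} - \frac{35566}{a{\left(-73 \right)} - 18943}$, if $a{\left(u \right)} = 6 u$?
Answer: $\frac{103453684}{33626035} \approx 3.0766$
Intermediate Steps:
$\frac{17232}{13880} - \frac{35566}{a{\left(-73 \right)} - 18943} = \frac{17232}{13880} - \frac{35566}{6 \left(-73\right) - 18943} = 17232 \cdot \frac{1}{13880} - \frac{35566}{-438 - 18943} = \frac{2154}{1735} - \frac{35566}{-19381} = \frac{2154}{1735} - - \frac{35566}{19381} = \frac{2154}{1735} + \frac{35566}{19381} = \frac{103453684}{33626035}$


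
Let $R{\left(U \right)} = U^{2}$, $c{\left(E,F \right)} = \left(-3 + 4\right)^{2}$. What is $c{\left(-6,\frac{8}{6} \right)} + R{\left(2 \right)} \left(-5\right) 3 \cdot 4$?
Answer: $-239$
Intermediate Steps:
$c{\left(E,F \right)} = 1$ ($c{\left(E,F \right)} = 1^{2} = 1$)
$c{\left(-6,\frac{8}{6} \right)} + R{\left(2 \right)} \left(-5\right) 3 \cdot 4 = 1 + 2^{2} \left(-5\right) 3 \cdot 4 = 1 + 4 \left(\left(-15\right) 4\right) = 1 + 4 \left(-60\right) = 1 - 240 = -239$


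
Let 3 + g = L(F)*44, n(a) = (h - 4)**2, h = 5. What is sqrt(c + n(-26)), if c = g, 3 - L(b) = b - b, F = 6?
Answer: sqrt(130) ≈ 11.402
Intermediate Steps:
L(b) = 3 (L(b) = 3 - (b - b) = 3 - 1*0 = 3 + 0 = 3)
n(a) = 1 (n(a) = (5 - 4)**2 = 1**2 = 1)
g = 129 (g = -3 + 3*44 = -3 + 132 = 129)
c = 129
sqrt(c + n(-26)) = sqrt(129 + 1) = sqrt(130)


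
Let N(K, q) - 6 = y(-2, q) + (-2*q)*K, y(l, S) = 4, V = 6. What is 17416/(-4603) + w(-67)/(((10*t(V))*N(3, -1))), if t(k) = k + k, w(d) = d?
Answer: -33747121/8837760 ≈ -3.8185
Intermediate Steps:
t(k) = 2*k
N(K, q) = 10 - 2*K*q (N(K, q) = 6 + (4 + (-2*q)*K) = 6 + (4 - 2*K*q) = 10 - 2*K*q)
17416/(-4603) + w(-67)/(((10*t(V))*N(3, -1))) = 17416/(-4603) - 67*1/(120*(10 - 2*3*(-1))) = 17416*(-1/4603) - 67*1/(120*(10 + 6)) = -17416/4603 - 67/(120*16) = -17416/4603 - 67/1920 = -33747121/8837760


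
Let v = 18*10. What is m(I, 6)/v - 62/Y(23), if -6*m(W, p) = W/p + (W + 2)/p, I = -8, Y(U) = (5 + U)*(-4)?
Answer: 3151/5670 ≈ 0.55573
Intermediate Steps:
Y(U) = -20 - 4*U
v = 180
m(W, p) = -W/(6*p) - (2 + W)/(6*p) (m(W, p) = -(W/p + (W + 2)/p)/6 = -(W/p + (2 + W)/p)/6 = -W/(6*p) - (2 + W)/(6*p))
m(I, 6)/v - 62/Y(23) = ((⅓)*(-1 - 1*(-8))/6)/180 - 62/(-20 - 4*23) = ((⅓)*(⅙)*(-1 + 8))*(1/180) - 62/(-20 - 92) = ((⅓)*(⅙)*7)*(1/180) - 62/(-112) = (7/18)*(1/180) - 62*(-1/112) = 7/3240 + 31/56 = 3151/5670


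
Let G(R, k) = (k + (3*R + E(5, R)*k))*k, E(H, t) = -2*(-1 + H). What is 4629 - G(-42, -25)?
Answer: 5854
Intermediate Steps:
E(H, t) = 2 - 2*H
G(R, k) = k*(-7*k + 3*R) (G(R, k) = (k + (3*R + (2 - 2*5)*k))*k = (k + (3*R + (2 - 10)*k))*k = (k + (3*R - 8*k))*k = (k + (-8*k + 3*R))*k = (-7*k + 3*R)*k = k*(-7*k + 3*R))
4629 - G(-42, -25) = 4629 - (-25)*(-7*(-25) + 3*(-42)) = 4629 - (-25)*(175 - 126) = 4629 - (-25)*49 = 4629 - 1*(-1225) = 4629 + 1225 = 5854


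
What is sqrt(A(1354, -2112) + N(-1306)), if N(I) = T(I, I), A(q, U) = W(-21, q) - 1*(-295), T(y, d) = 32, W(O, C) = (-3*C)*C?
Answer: 3*I*sqrt(611069) ≈ 2345.1*I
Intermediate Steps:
W(O, C) = -3*C**2
A(q, U) = 295 - 3*q**2 (A(q, U) = -3*q**2 - 1*(-295) = -3*q**2 + 295 = 295 - 3*q**2)
N(I) = 32
sqrt(A(1354, -2112) + N(-1306)) = sqrt((295 - 3*1354**2) + 32) = sqrt((295 - 3*1833316) + 32) = sqrt((295 - 5499948) + 32) = sqrt(-5499653 + 32) = sqrt(-5499621) = 3*I*sqrt(611069)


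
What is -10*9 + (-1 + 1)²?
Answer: -90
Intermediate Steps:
-10*9 + (-1 + 1)² = -90 + 0² = -90 + 0 = -90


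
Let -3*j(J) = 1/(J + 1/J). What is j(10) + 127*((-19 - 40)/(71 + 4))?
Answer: -757043/7575 ≈ -99.940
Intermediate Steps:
j(J) = -1/(3*(J + 1/J))
j(10) + 127*((-19 - 40)/(71 + 4)) = -1*10/(3 + 3*10**2) + 127*((-19 - 40)/(71 + 4)) = -1*10/(3 + 3*100) + 127*(-59/75) = -1*10/(3 + 300) + 127*(-59*1/75) = -1*10/303 + 127*(-59/75) = -1*10*1/303 - 7493/75 = -10/303 - 7493/75 = -757043/7575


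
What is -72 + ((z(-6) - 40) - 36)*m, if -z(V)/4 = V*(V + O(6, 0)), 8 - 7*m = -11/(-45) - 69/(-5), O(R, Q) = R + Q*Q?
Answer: -2008/315 ≈ -6.3746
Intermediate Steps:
O(R, Q) = R + Q²
m = -272/315 (m = 8/7 - (-11/(-45) - 69/(-5))/7 = 8/7 - (-11*(-1/45) - 69*(-⅕))/7 = 8/7 - (11/45 + 69/5)/7 = 8/7 - ⅐*632/45 = 8/7 - 632/315 = -272/315 ≈ -0.86349)
z(V) = -4*V*(6 + V) (z(V) = -4*V*(V + (6 + 0²)) = -4*V*(V + (6 + 0)) = -4*V*(V + 6) = -4*V*(6 + V))
-72 + ((z(-6) - 40) - 36)*m = -72 + ((-4*(-6)*(6 - 6) - 40) - 36)*(-272/315) = -72 + ((-4*(-6)*0 - 40) - 36)*(-272/315) = -72 + ((0 - 40) - 36)*(-272/315) = -72 + (-40 - 36)*(-272/315) = -72 - 76*(-272/315) = -72 + 20672/315 = -2008/315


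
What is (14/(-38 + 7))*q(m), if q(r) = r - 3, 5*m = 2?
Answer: 182/155 ≈ 1.1742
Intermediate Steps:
m = 2/5 (m = (1/5)*2 = 2/5 ≈ 0.40000)
q(r) = -3 + r
(14/(-38 + 7))*q(m) = (14/(-38 + 7))*(-3 + 2/5) = (14/(-31))*(-13/5) = (14*(-1/31))*(-13/5) = -14/31*(-13/5) = 182/155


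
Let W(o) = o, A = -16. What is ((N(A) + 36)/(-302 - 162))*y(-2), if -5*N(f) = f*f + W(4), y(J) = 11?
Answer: 11/29 ≈ 0.37931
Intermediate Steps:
N(f) = -4/5 - f**2/5 (N(f) = -(f*f + 4)/5 = -(f**2 + 4)/5 = -(4 + f**2)/5 = -4/5 - f**2/5)
((N(A) + 36)/(-302 - 162))*y(-2) = (((-4/5 - 1/5*(-16)**2) + 36)/(-302 - 162))*11 = (((-4/5 - 1/5*256) + 36)/(-464))*11 = (((-4/5 - 256/5) + 36)*(-1/464))*11 = ((-52 + 36)*(-1/464))*11 = -16*(-1/464)*11 = (1/29)*11 = 11/29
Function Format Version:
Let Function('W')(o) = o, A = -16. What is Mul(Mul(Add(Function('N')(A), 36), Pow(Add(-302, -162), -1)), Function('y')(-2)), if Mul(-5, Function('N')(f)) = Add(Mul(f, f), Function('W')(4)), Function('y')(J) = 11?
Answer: Rational(11, 29) ≈ 0.37931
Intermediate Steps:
Function('N')(f) = Add(Rational(-4, 5), Mul(Rational(-1, 5), Pow(f, 2))) (Function('N')(f) = Mul(Rational(-1, 5), Add(Mul(f, f), 4)) = Mul(Rational(-1, 5), Add(Pow(f, 2), 4)) = Mul(Rational(-1, 5), Add(4, Pow(f, 2))) = Add(Rational(-4, 5), Mul(Rational(-1, 5), Pow(f, 2))))
Mul(Mul(Add(Function('N')(A), 36), Pow(Add(-302, -162), -1)), Function('y')(-2)) = Mul(Mul(Add(Add(Rational(-4, 5), Mul(Rational(-1, 5), Pow(-16, 2))), 36), Pow(Add(-302, -162), -1)), 11) = Mul(Mul(Add(Add(Rational(-4, 5), Mul(Rational(-1, 5), 256)), 36), Pow(-464, -1)), 11) = Mul(Mul(Add(Add(Rational(-4, 5), Rational(-256, 5)), 36), Rational(-1, 464)), 11) = Mul(Mul(Add(-52, 36), Rational(-1, 464)), 11) = Mul(Mul(-16, Rational(-1, 464)), 11) = Mul(Rational(1, 29), 11) = Rational(11, 29)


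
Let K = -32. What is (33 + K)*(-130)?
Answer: -130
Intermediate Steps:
(33 + K)*(-130) = (33 - 32)*(-130) = 1*(-130) = -130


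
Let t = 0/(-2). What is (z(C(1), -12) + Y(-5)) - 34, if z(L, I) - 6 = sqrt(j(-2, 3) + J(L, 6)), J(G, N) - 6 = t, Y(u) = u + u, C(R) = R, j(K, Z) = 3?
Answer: -35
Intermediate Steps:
t = 0 (t = 0*(-1/2) = 0)
Y(u) = 2*u
J(G, N) = 6 (J(G, N) = 6 + 0 = 6)
z(L, I) = 9 (z(L, I) = 6 + sqrt(3 + 6) = 6 + sqrt(9) = 6 + 3 = 9)
(z(C(1), -12) + Y(-5)) - 34 = (9 + 2*(-5)) - 34 = (9 - 10) - 34 = -1 - 34 = -35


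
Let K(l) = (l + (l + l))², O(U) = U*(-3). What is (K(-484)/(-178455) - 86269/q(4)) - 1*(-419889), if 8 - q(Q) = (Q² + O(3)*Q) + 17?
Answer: 269608626902/654335 ≈ 4.1203e+5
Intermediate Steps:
O(U) = -3*U
K(l) = 9*l² (K(l) = (l + 2*l)² = (3*l)² = 9*l²)
q(Q) = -9 - Q² + 9*Q (q(Q) = 8 - ((Q² + (-3*3)*Q) + 17) = 8 - ((Q² - 9*Q) + 17) = 8 - (17 + Q² - 9*Q) = 8 + (-17 - Q² + 9*Q) = -9 - Q² + 9*Q)
(K(-484)/(-178455) - 86269/q(4)) - 1*(-419889) = ((9*(-484)²)/(-178455) - 86269/(-9 - 1*4² + 9*4)) - 1*(-419889) = ((9*234256)*(-1/178455) - 86269/(-9 - 1*16 + 36)) + 419889 = (2108304*(-1/178455) - 86269/(-9 - 16 + 36)) + 419889 = (-702768/59485 - 86269/11) + 419889 = -5139441913/654335 + 419889 = 269608626902/654335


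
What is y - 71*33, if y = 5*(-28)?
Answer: -2483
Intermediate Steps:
y = -140
y - 71*33 = -140 - 71*33 = -140 - 2343 = -2483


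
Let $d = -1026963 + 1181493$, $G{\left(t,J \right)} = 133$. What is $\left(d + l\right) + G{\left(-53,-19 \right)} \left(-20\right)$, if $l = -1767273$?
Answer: $-1615403$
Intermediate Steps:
$d = 154530$
$\left(d + l\right) + G{\left(-53,-19 \right)} \left(-20\right) = \left(154530 - 1767273\right) + 133 \left(-20\right) = -1612743 - 2660 = -1615403$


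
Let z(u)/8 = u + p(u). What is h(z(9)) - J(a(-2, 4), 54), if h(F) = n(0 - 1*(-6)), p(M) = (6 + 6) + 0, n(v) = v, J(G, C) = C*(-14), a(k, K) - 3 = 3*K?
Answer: 762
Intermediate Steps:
a(k, K) = 3 + 3*K
J(G, C) = -14*C
p(M) = 12 (p(M) = 12 + 0 = 12)
z(u) = 96 + 8*u (z(u) = 8*(u + 12) = 8*(12 + u) = 96 + 8*u)
h(F) = 6 (h(F) = 0 - 1*(-6) = 0 + 6 = 6)
h(z(9)) - J(a(-2, 4), 54) = 6 - (-14)*54 = 6 - 1*(-756) = 6 + 756 = 762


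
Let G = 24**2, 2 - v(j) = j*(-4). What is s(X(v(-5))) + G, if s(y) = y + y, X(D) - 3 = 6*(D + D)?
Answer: 150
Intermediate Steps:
v(j) = 2 + 4*j (v(j) = 2 - j*(-4) = 2 - (-4)*j = 2 + 4*j)
X(D) = 3 + 12*D (X(D) = 3 + 6*(D + D) = 3 + 6*(2*D) = 3 + 12*D)
s(y) = 2*y
G = 576
s(X(v(-5))) + G = 2*(3 + 12*(2 + 4*(-5))) + 576 = 2*(3 + 12*(2 - 20)) + 576 = 2*(3 + 12*(-18)) + 576 = 2*(3 - 216) + 576 = 2*(-213) + 576 = -426 + 576 = 150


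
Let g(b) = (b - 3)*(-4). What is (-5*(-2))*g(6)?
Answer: -120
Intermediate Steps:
g(b) = 12 - 4*b (g(b) = (-3 + b)*(-4) = 12 - 4*b)
(-5*(-2))*g(6) = (-5*(-2))*(12 - 4*6) = 10*(12 - 24) = 10*(-12) = -120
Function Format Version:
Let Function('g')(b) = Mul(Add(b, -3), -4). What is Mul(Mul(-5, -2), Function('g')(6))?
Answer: -120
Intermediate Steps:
Function('g')(b) = Add(12, Mul(-4, b)) (Function('g')(b) = Mul(Add(-3, b), -4) = Add(12, Mul(-4, b)))
Mul(Mul(-5, -2), Function('g')(6)) = Mul(Mul(-5, -2), Add(12, Mul(-4, 6))) = Mul(10, Add(12, -24)) = Mul(10, -12) = -120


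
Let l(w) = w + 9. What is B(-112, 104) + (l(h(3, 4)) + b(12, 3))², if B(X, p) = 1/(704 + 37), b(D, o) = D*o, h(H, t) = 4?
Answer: 1779142/741 ≈ 2401.0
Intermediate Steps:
l(w) = 9 + w
B(X, p) = 1/741
B(-112, 104) + (l(h(3, 4)) + b(12, 3))² = 1/741 + ((9 + 4) + 12*3)² = 1/741 + (13 + 36)² = 1/741 + 49² = 1/741 + 2401 = 1779142/741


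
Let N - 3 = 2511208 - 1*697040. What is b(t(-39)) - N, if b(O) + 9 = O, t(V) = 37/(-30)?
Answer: -54425437/30 ≈ -1.8142e+6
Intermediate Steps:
t(V) = -37/30 (t(V) = 37*(-1/30) = -37/30)
b(O) = -9 + O
N = 1814171 (N = 3 + (2511208 - 1*697040) = 3 + (2511208 - 697040) = 3 + 1814168 = 1814171)
b(t(-39)) - N = (-9 - 37/30) - 1*1814171 = -307/30 - 1814171 = -54425437/30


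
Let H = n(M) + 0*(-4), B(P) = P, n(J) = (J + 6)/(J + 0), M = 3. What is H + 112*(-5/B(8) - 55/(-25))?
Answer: 897/5 ≈ 179.40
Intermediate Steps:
n(J) = (6 + J)/J
H = 3 (H = (6 + 3)/3 + 0*(-4) = (⅓)*9 + 0 = 3 + 0 = 3)
H + 112*(-5/B(8) - 55/(-25)) = 3 + 112*(-5/8 - 55/(-25)) = 3 + 112*(-5*⅛ - 55*(-1/25)) = 3 + 112*(-5/8 + 11/5) = 3 + 112*(63/40) = 3 + 882/5 = 897/5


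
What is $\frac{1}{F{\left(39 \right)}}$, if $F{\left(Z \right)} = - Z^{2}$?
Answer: $- \frac{1}{1521} \approx -0.00065746$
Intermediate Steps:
$\frac{1}{F{\left(39 \right)}} = \frac{1}{\left(-1\right) 39^{2}} = \frac{1}{\left(-1\right) 1521} = \frac{1}{-1521} = - \frac{1}{1521}$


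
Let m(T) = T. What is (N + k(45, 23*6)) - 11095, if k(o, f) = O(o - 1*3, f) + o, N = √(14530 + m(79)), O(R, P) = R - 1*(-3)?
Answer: -11005 + √14609 ≈ -10884.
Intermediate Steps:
O(R, P) = 3 + R (O(R, P) = R + 3 = 3 + R)
N = √14609 (N = √(14530 + 79) = √14609 ≈ 120.87)
k(o, f) = 2*o (k(o, f) = (3 + (o - 1*3)) + o = (3 + (o - 3)) + o = (3 + (-3 + o)) + o = o + o = 2*o)
(N + k(45, 23*6)) - 11095 = (√14609 + 2*45) - 11095 = (√14609 + 90) - 11095 = (90 + √14609) - 11095 = -11005 + √14609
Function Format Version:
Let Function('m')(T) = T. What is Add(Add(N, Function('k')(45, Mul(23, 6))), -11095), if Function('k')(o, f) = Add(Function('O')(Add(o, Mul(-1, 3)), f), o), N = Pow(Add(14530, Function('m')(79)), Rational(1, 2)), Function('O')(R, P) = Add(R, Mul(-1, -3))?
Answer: Add(-11005, Pow(14609, Rational(1, 2))) ≈ -10884.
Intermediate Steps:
Function('O')(R, P) = Add(3, R) (Function('O')(R, P) = Add(R, 3) = Add(3, R))
N = Pow(14609, Rational(1, 2)) (N = Pow(Add(14530, 79), Rational(1, 2)) = Pow(14609, Rational(1, 2)) ≈ 120.87)
Function('k')(o, f) = Mul(2, o) (Function('k')(o, f) = Add(Add(3, Add(o, Mul(-1, 3))), o) = Add(Add(3, Add(o, -3)), o) = Add(Add(3, Add(-3, o)), o) = Add(o, o) = Mul(2, o))
Add(Add(N, Function('k')(45, Mul(23, 6))), -11095) = Add(Add(Pow(14609, Rational(1, 2)), Mul(2, 45)), -11095) = Add(Add(Pow(14609, Rational(1, 2)), 90), -11095) = Add(Add(90, Pow(14609, Rational(1, 2))), -11095) = Add(-11005, Pow(14609, Rational(1, 2)))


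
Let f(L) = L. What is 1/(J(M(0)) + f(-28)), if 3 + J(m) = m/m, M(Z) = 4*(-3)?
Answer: -1/30 ≈ -0.033333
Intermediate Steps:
M(Z) = -12
J(m) = -2 (J(m) = -3 + m/m = -3 + 1 = -2)
1/(J(M(0)) + f(-28)) = 1/(-2 - 28) = 1/(-30) = -1/30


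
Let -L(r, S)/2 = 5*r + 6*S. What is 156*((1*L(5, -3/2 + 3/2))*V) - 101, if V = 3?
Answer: -23501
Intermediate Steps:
L(r, S) = -12*S - 10*r (L(r, S) = -2*(5*r + 6*S) = -12*S - 10*r)
156*((1*L(5, -3/2 + 3/2))*V) - 101 = 156*((1*(-12*(-3/2 + 3/2) - 10*5))*3) - 101 = 156*((1*(-12*(-3*½ + 3*(½)) - 50))*3) - 101 = 156*((1*(-12*(-3/2 + 3/2) - 50))*3) - 101 = 156*((1*(-12*0 - 50))*3) - 101 = 156*((1*(0 - 50))*3) - 101 = 156*((1*(-50))*3) - 101 = 156*(-50*3) - 101 = 156*(-150) - 101 = -23400 - 101 = -23501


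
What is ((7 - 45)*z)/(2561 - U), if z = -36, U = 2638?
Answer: -1368/77 ≈ -17.766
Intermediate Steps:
((7 - 45)*z)/(2561 - U) = ((7 - 45)*(-36))/(2561 - 1*2638) = (-38*(-36))/(2561 - 2638) = 1368/(-77) = 1368*(-1/77) = -1368/77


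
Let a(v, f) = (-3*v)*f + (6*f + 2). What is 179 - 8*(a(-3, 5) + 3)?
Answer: -461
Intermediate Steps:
a(v, f) = 2 + 6*f - 3*f*v (a(v, f) = -3*f*v + (2 + 6*f) = 2 + 6*f - 3*f*v)
179 - 8*(a(-3, 5) + 3) = 179 - 8*((2 + 6*5 - 3*5*(-3)) + 3) = 179 - 8*((2 + 30 + 45) + 3) = 179 - 8*(77 + 3) = 179 - 8*80 = 179 - 1*640 = 179 - 640 = -461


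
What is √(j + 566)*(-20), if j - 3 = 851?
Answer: -40*√355 ≈ -753.66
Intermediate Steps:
j = 854 (j = 3 + 851 = 854)
√(j + 566)*(-20) = √(854 + 566)*(-20) = √1420*(-20) = (2*√355)*(-20) = -40*√355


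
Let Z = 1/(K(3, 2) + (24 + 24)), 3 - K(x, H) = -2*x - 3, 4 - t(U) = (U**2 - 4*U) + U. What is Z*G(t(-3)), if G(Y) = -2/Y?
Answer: 1/420 ≈ 0.0023810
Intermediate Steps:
t(U) = 4 - U**2 + 3*U (t(U) = 4 - ((U**2 - 4*U) + U) = 4 - (U**2 - 3*U) = 4 + (-U**2 + 3*U) = 4 - U**2 + 3*U)
K(x, H) = 6 + 2*x (K(x, H) = 3 - (-2*x - 3) = 3 - (-3 - 2*x) = 3 + (3 + 2*x) = 6 + 2*x)
Z = 1/60 (Z = 1/((6 + 2*3) + (24 + 24)) = 1/((6 + 6) + 48) = 1/(12 + 48) = 1/60 ≈ 0.016667)
Z*G(t(-3)) = (-2/(4 - 1*(-3)**2 + 3*(-3)))/60 = (-2/(4 - 1*9 - 9))/60 = (-2/(4 - 9 - 9))/60 = (-2/(-14))/60 = (-2*(-1/14))/60 = (1/60)*(1/7) = 1/420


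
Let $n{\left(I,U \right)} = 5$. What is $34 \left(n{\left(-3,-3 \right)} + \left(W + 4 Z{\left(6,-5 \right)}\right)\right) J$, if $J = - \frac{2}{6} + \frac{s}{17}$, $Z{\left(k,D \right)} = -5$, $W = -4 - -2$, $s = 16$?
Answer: $- \frac{1054}{3} \approx -351.33$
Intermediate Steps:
$W = -2$ ($W = -4 + 2 = -2$)
$J = \frac{31}{51}$ ($J = - \frac{2}{6} + \frac{16}{17} = \left(-2\right) \frac{1}{6} + 16 \cdot \frac{1}{17} = - \frac{1}{3} + \frac{16}{17} = \frac{31}{51} \approx 0.60784$)
$34 \left(n{\left(-3,-3 \right)} + \left(W + 4 Z{\left(6,-5 \right)}\right)\right) J = 34 \left(5 + \left(-2 + 4 \left(-5\right)\right)\right) \frac{31}{51} = 34 \left(5 - 22\right) \frac{31}{51} = 34 \left(-17\right) \frac{31}{51} = \left(-578\right) \frac{31}{51} = - \frac{1054}{3}$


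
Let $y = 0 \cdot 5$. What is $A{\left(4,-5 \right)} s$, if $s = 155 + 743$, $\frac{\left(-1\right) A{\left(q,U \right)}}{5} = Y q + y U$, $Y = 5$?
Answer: $-89800$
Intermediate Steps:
$y = 0$
$A{\left(q,U \right)} = - 25 q$ ($A{\left(q,U \right)} = - 5 \left(5 q + 0 U\right) = - 5 \left(5 q + 0\right) = - 5 \cdot 5 q = - 25 q$)
$s = 898$
$A{\left(4,-5 \right)} s = \left(-25\right) 4 \cdot 898 = \left(-100\right) 898 = -89800$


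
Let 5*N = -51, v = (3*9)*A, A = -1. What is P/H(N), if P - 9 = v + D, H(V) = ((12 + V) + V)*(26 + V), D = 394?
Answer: -4700/1659 ≈ -2.8330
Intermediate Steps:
v = -27 (v = (3*9)*(-1) = 27*(-1) = -27)
N = -51/5 (N = (⅕)*(-51) = -51/5 ≈ -10.200)
H(V) = (12 + 2*V)*(26 + V)
P = 376 (P = 9 + (-27 + 394) = 9 + 367 = 376)
P/H(N) = 376/(312 + 2*(-51/5)² + 64*(-51/5)) = 376/(312 + 2*(2601/25) - 3264/5) = 376/(312 + 5202/25 - 3264/5) = 376/(-3318/25) = 376*(-25/3318) = -4700/1659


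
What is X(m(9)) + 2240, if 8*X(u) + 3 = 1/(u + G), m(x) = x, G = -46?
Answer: 82866/37 ≈ 2239.6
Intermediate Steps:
X(u) = -3/8 + 1/(8*(-46 + u)) (X(u) = -3/8 + 1/(8*(u - 46)) = -3/8 + 1/(8*(-46 + u)))
X(m(9)) + 2240 = (139 - 3*9)/(8*(-46 + 9)) + 2240 = (⅛)*(139 - 27)/(-37) + 2240 = (⅛)*(-1/37)*112 + 2240 = -14/37 + 2240 = 82866/37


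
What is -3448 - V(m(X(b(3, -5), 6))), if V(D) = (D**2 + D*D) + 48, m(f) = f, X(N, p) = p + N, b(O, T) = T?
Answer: -3498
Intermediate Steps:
X(N, p) = N + p
V(D) = 48 + 2*D**2 (V(D) = (D**2 + D**2) + 48 = 2*D**2 + 48 = 48 + 2*D**2)
-3448 - V(m(X(b(3, -5), 6))) = -3448 - (48 + 2*(-5 + 6)**2) = -3448 - (48 + 2*1**2) = -3448 - (48 + 2*1) = -3448 - (48 + 2) = -3448 - 1*50 = -3448 - 50 = -3498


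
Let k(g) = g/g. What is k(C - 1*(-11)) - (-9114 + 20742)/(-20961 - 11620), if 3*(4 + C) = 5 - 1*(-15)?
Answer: 44209/32581 ≈ 1.3569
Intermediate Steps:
C = 8/3 (C = -4 + (5 - 1*(-15))/3 = -4 + (5 + 15)/3 = -4 + (⅓)*20 = -4 + 20/3 = 8/3 ≈ 2.6667)
k(g) = 1
k(C - 1*(-11)) - (-9114 + 20742)/(-20961 - 11620) = 1 - (-9114 + 20742)/(-20961 - 11620) = 1 - 11628/(-32581) = 1 - 11628*(-1)/32581 = 1 - 1*(-11628/32581) = 1 + 11628/32581 = 44209/32581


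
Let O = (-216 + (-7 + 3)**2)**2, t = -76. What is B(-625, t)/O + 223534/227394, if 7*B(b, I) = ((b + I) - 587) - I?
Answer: 7789239809/7958790000 ≈ 0.97870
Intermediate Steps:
B(b, I) = -587/7 + b/7 (B(b, I) = (((b + I) - 587) - I)/7 = (((I + b) - 587) - I)/7 = ((-587 + I + b) - I)/7 = (-587 + b)/7 = -587/7 + b/7)
O = 40000 (O = (-216 + (-4)**2)**2 = (-216 + 16)**2 = (-200)**2 = 40000)
B(-625, t)/O + 223534/227394 = (-587/7 + (1/7)*(-625))/40000 + 223534/227394 = (-587/7 - 625/7)*(1/40000) + 223534*(1/227394) = -1212/7*1/40000 + 111767/113697 = -303/70000 + 111767/113697 = 7789239809/7958790000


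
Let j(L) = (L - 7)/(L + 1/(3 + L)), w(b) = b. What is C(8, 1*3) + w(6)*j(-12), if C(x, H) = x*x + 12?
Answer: 9310/109 ≈ 85.413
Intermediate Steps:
C(x, H) = 12 + x**2 (C(x, H) = x**2 + 12 = 12 + x**2)
j(L) = (-7 + L)/(L + 1/(3 + L))
C(8, 1*3) + w(6)*j(-12) = (12 + 8**2) + 6*((-21 + (-12)**2 - 4*(-12))/(1 + (-12)**2 + 3*(-12))) = (12 + 64) + 6*((-21 + 144 + 48)/(1 + 144 - 36)) = 76 + 6*(171/109) = 76 + 1026/109 = 9310/109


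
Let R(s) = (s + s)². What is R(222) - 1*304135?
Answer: -106999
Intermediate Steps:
R(s) = 4*s² (R(s) = (2*s)² = 4*s²)
R(222) - 1*304135 = 4*222² - 1*304135 = 4*49284 - 304135 = 197136 - 304135 = -106999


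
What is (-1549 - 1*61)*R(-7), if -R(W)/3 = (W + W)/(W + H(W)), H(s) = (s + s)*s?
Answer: -9660/13 ≈ -743.08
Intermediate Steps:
H(s) = 2*s**2 (H(s) = (2*s)*s = 2*s**2)
R(W) = -6*W/(W + 2*W**2) (R(W) = -3*(W + W)/(W + 2*W**2) = -3*2*W/(W + 2*W**2) = -6*W/(W + 2*W**2))
(-1549 - 1*61)*R(-7) = (-1549 - 1*61)*(-6/(1 + 2*(-7))) = (-1549 - 61)*(-6/(1 - 14)) = -(-9660)/(-13) = -(-9660)*(-1)/13 = -1610*6/13 = -9660/13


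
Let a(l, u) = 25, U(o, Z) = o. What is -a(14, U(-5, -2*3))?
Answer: -25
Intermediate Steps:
-a(14, U(-5, -2*3)) = -1*25 = -25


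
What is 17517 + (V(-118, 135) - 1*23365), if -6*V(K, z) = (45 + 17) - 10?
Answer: -17570/3 ≈ -5856.7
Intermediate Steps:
V(K, z) = -26/3 (V(K, z) = -((45 + 17) - 10)/6 = -(62 - 10)/6 = -1/6*52 = -26/3)
17517 + (V(-118, 135) - 1*23365) = 17517 + (-26/3 - 1*23365) = 17517 + (-26/3 - 23365) = 17517 - 70121/3 = -17570/3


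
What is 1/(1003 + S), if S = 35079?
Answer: 1/36082 ≈ 2.7715e-5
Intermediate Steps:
1/(1003 + S) = 1/(1003 + 35079) = 1/36082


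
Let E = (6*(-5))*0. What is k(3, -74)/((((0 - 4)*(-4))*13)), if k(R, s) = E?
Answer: 0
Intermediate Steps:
E = 0 (E = -30*0 = 0)
k(R, s) = 0
k(3, -74)/((((0 - 4)*(-4))*13)) = 0/((((0 - 4)*(-4))*13)) = 0/((-4*(-4)*13)) = 0/((16*13)) = 0/208 = 0*(1/208) = 0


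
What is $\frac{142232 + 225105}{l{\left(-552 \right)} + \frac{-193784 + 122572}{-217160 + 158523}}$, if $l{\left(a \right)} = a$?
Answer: $- \frac{21539539669}{32296412} \approx -666.93$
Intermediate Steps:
$\frac{142232 + 225105}{l{\left(-552 \right)} + \frac{-193784 + 122572}{-217160 + 158523}} = \frac{142232 + 225105}{-552 + \frac{-193784 + 122572}{-217160 + 158523}} = \frac{367337}{-552 - \frac{71212}{-58637}} = \frac{367337}{-552 - - \frac{71212}{58637}} = \frac{367337}{-552 + \frac{71212}{58637}} = \frac{367337}{- \frac{32296412}{58637}} = 367337 \left(- \frac{58637}{32296412}\right) = - \frac{21539539669}{32296412}$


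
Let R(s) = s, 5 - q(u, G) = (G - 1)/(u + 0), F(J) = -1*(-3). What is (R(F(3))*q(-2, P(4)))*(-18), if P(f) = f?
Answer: -351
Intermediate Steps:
F(J) = 3
q(u, G) = 5 - (-1 + G)/u (q(u, G) = 5 - (G - 1)/(u + 0) = 5 - (-1 + G)/u)
(R(F(3))*q(-2, P(4)))*(-18) = (3*((1 - 1*4 + 5*(-2))/(-2)))*(-18) = (3*(-(1 - 4 - 10)/2))*(-18) = (3*(-1/2*(-13)))*(-18) = (3*(13/2))*(-18) = (39/2)*(-18) = -351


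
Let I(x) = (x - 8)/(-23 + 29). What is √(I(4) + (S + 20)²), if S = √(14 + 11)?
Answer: √5619/3 ≈ 24.987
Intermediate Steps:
I(x) = -4/3 + x/6 (I(x) = (-8 + x)/6 = (-8 + x)*(⅙) = -4/3 + x/6)
S = 5 (S = √25 = 5)
√(I(4) + (S + 20)²) = √((-4/3 + (⅙)*4) + (5 + 20)²) = √((-4/3 + ⅔) + 25²) = √(-⅔ + 625) = √(1873/3) = √5619/3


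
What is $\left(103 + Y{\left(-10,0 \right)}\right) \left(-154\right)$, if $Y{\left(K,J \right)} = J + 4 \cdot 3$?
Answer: $-17710$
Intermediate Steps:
$Y{\left(K,J \right)} = 12 + J$ ($Y{\left(K,J \right)} = J + 12 = 12 + J$)
$\left(103 + Y{\left(-10,0 \right)}\right) \left(-154\right) = \left(103 + \left(12 + 0\right)\right) \left(-154\right) = \left(103 + 12\right) \left(-154\right) = 115 \left(-154\right) = -17710$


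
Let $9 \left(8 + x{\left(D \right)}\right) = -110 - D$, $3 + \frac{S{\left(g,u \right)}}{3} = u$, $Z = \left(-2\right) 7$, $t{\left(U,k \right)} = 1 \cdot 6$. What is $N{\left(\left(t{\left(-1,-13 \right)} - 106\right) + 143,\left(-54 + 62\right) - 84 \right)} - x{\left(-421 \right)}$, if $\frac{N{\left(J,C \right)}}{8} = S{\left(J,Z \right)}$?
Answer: $- \frac{3911}{9} \approx -434.56$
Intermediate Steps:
$t{\left(U,k \right)} = 6$
$Z = -14$
$S{\left(g,u \right)} = -9 + 3 u$
$N{\left(J,C \right)} = -408$ ($N{\left(J,C \right)} = 8 \left(-9 + 3 \left(-14\right)\right) = 8 \left(-9 - 42\right) = 8 \left(-51\right) = -408$)
$x{\left(D \right)} = - \frac{182}{9} - \frac{D}{9}$ ($x{\left(D \right)} = -8 + \frac{-110 - D}{9} = -8 - \left(\frac{110}{9} + \frac{D}{9}\right) = - \frac{182}{9} - \frac{D}{9}$)
$N{\left(\left(t{\left(-1,-13 \right)} - 106\right) + 143,\left(-54 + 62\right) - 84 \right)} - x{\left(-421 \right)} = -408 - \left(- \frac{182}{9} - - \frac{421}{9}\right) = -408 - \left(- \frac{182}{9} + \frac{421}{9}\right) = -408 - \frac{239}{9} = - \frac{3911}{9}$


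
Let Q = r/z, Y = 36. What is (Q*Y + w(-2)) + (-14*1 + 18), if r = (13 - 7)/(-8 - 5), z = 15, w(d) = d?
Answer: 58/65 ≈ 0.89231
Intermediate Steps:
r = -6/13 (r = 6/(-13) = 6*(-1/13) = -6/13 ≈ -0.46154)
Q = -2/65 (Q = -6/13/15 = -6/13*1/15 = -2/65 ≈ -0.030769)
(Q*Y + w(-2)) + (-14*1 + 18) = (-2/65*36 - 2) + (-14*1 + 18) = (-72/65 - 2) + (-14 + 18) = -202/65 + 4 = 58/65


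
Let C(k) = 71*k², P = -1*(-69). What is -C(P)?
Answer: -338031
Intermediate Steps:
P = 69
-C(P) = -71*69² = -71*4761 = -1*338031 = -338031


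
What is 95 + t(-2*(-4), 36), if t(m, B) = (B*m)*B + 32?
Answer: 10495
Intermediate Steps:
t(m, B) = 32 + m*B**2 (t(m, B) = m*B**2 + 32 = 32 + m*B**2)
95 + t(-2*(-4), 36) = 95 + (32 - 2*(-4)*36**2) = 95 + (32 + 8*1296) = 95 + (32 + 10368) = 95 + 10400 = 10495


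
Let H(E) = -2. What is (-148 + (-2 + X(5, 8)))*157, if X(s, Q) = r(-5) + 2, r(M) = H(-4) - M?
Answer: -22765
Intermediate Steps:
r(M) = -2 - M
X(s, Q) = 5 (X(s, Q) = (-2 - 1*(-5)) + 2 = (-2 + 5) + 2 = 3 + 2 = 5)
(-148 + (-2 + X(5, 8)))*157 = (-148 + (-2 + 5))*157 = (-148 + 3)*157 = -145*157 = -22765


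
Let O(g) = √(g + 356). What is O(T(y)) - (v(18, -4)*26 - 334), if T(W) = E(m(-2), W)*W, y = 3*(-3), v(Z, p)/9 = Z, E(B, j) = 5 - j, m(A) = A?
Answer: -3878 + √230 ≈ -3862.8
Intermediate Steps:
v(Z, p) = 9*Z
y = -9
T(W) = W*(5 - W) (T(W) = (5 - W)*W = W*(5 - W))
O(g) = √(356 + g)
O(T(y)) - (v(18, -4)*26 - 334) = √(356 - 9*(5 - 1*(-9))) - ((9*18)*26 - 334) = √(356 - 9*(5 + 9)) - (162*26 - 334) = √(356 - 9*14) - (4212 - 334) = √(356 - 126) - 1*3878 = √230 - 3878 = -3878 + √230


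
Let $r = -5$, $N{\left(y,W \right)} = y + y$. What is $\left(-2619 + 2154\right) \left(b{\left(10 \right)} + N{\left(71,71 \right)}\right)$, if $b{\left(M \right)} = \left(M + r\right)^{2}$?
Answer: $-77655$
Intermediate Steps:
$N{\left(y,W \right)} = 2 y$
$b{\left(M \right)} = \left(-5 + M\right)^{2}$ ($b{\left(M \right)} = \left(M - 5\right)^{2} = \left(-5 + M\right)^{2}$)
$\left(-2619 + 2154\right) \left(b{\left(10 \right)} + N{\left(71,71 \right)}\right) = \left(-2619 + 2154\right) \left(\left(-5 + 10\right)^{2} + 2 \cdot 71\right) = - 465 \left(5^{2} + 142\right) = - 465 \left(25 + 142\right) = \left(-465\right) 167 = -77655$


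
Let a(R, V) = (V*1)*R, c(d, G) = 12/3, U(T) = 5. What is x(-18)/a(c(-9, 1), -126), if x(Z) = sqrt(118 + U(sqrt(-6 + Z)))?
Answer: -sqrt(123)/504 ≈ -0.022005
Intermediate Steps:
c(d, G) = 4 (c(d, G) = 12*(1/3) = 4)
a(R, V) = R*V (a(R, V) = V*R = R*V)
x(Z) = sqrt(123) (x(Z) = sqrt(118 + 5) = sqrt(123))
x(-18)/a(c(-9, 1), -126) = sqrt(123)/((4*(-126))) = sqrt(123)/(-504) = sqrt(123)*(-1/504) = -sqrt(123)/504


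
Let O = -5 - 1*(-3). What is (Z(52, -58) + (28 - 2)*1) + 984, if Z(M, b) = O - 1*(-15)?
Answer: 1023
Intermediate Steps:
O = -2 (O = -5 + 3 = -2)
Z(M, b) = 13 (Z(M, b) = -2 - 1*(-15) = -2 + 15 = 13)
(Z(52, -58) + (28 - 2)*1) + 984 = (13 + (28 - 2)*1) + 984 = (13 + 26*1) + 984 = (13 + 26) + 984 = 39 + 984 = 1023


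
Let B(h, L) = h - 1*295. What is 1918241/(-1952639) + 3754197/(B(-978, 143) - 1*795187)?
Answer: -681414900211/119630681380 ≈ -5.6960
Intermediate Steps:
B(h, L) = -295 + h (B(h, L) = h - 295 = -295 + h)
1918241/(-1952639) + 3754197/(B(-978, 143) - 1*795187) = 1918241/(-1952639) + 3754197/((-295 - 978) - 1*795187) = 1918241*(-1/1952639) + 3754197/(-1273 - 795187) = -147557/150203 + 3754197/(-796460) = -147557/150203 + 3754197*(-1/796460) = -147557/150203 - 3754197/796460 = -681414900211/119630681380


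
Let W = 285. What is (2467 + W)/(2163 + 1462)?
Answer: 2752/3625 ≈ 0.75917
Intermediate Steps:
(2467 + W)/(2163 + 1462) = (2467 + 285)/(2163 + 1462) = 2752/3625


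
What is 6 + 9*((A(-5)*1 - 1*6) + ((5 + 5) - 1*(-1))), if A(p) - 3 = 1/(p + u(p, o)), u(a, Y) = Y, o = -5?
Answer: 771/10 ≈ 77.100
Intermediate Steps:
A(p) = 3 + 1/(-5 + p) (A(p) = 3 + 1/(p - 5) = 3 + 1/(-5 + p))
6 + 9*((A(-5)*1 - 1*6) + ((5 + 5) - 1*(-1))) = 6 + 9*((((-14 + 3*(-5))/(-5 - 5))*1 - 1*6) + ((5 + 5) - 1*(-1))) = 6 + 9*((((-14 - 15)/(-10))*1 - 6) + (10 + 1)) = 6 + 9*((-⅒*(-29)*1 - 6) + 11) = 6 + 9*(((29/10)*1 - 6) + 11) = 6 + 9*((29/10 - 6) + 11) = 6 + 9*(-31/10 + 11) = 6 + 9*(79/10) = 6 + 711/10 = 771/10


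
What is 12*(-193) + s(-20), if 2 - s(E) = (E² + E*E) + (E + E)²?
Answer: -4714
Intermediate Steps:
s(E) = 2 - 6*E² (s(E) = 2 - ((E² + E*E) + (E + E)²) = 2 - ((E² + E²) + (2*E)²) = 2 - (2*E² + 4*E²) = 2 - 6*E²)
12*(-193) + s(-20) = 12*(-193) + (2 - 6*(-20)²) = -2316 + (2 - 6*400) = -2316 + (2 - 2400) = -2316 - 2398 = -4714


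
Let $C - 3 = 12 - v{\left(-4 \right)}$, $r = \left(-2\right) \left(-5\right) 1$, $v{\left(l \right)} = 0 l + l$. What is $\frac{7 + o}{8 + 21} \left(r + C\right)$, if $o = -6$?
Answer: $1$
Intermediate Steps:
$v{\left(l \right)} = l$ ($v{\left(l \right)} = 0 + l = l$)
$r = 10$ ($r = 10 \cdot 1 = 10$)
$C = 19$ ($C = 3 + \left(12 - -4\right) = 3 + \left(12 + 4\right) = 3 + 16 = 19$)
$\frac{7 + o}{8 + 21} \left(r + C\right) = \frac{7 - 6}{8 + 21} \left(10 + 19\right) = 1 \cdot \frac{1}{29} \cdot 29 = \frac{1}{29} \cdot 29 = 1$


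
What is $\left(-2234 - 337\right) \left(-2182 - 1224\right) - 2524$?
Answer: $8754302$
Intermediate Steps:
$\left(-2234 - 337\right) \left(-2182 - 1224\right) - 2524 = \left(-2571\right) \left(-3406\right) - 2524 = 8756826 - 2524 = 8754302$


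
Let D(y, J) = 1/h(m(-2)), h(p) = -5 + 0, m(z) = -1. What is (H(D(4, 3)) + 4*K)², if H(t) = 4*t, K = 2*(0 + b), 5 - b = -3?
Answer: 99856/25 ≈ 3994.2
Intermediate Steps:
h(p) = -5
b = 8 (b = 5 - 1*(-3) = 5 + 3 = 8)
D(y, J) = -⅕ (D(y, J) = 1/(-5) = -⅕)
K = 16 (K = 2*(0 + 8) = 2*8 = 16)
(H(D(4, 3)) + 4*K)² = (4*(-⅕) + 4*16)² = (-⅘ + 64)² = (316/5)² = 99856/25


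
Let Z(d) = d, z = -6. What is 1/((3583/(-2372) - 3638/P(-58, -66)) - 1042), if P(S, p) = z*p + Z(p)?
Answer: -391380/412723823 ≈ -0.00094829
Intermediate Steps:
P(S, p) = -5*p (P(S, p) = -6*p + p = -5*p)
1/((3583/(-2372) - 3638/P(-58, -66)) - 1042) = 1/((3583/(-2372) - 3638/((-5*(-66)))) - 1042) = 1/((3583*(-1/2372) - 3638/330) - 1042) = 1/((-3583/2372 - 3638*1/330) - 1042) = 1/((-3583/2372 - 1819/165) - 1042) = 1/(-4905863/391380 - 1042) = 1/(-412723823/391380) = -391380/412723823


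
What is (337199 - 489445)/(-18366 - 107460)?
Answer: 76123/62913 ≈ 1.2100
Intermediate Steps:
(337199 - 489445)/(-18366 - 107460) = -152246/(-125826) = -152246*(-1/125826) = 76123/62913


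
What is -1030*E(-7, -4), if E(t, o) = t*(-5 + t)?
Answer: -86520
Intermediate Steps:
-1030*E(-7, -4) = -(-7210)*(-5 - 7) = -(-7210)*(-12) = -1030*84 = -86520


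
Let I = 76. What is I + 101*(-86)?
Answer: -8610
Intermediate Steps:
I + 101*(-86) = 76 + 101*(-86) = 76 - 8686 = -8610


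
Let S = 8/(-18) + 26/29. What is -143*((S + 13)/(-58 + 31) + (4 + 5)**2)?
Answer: -81123328/7047 ≈ -11512.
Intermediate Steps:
S = 118/261 (S = 8*(-1/18) + 26*(1/29) = -4/9 + 26/29 = 118/261 ≈ 0.45211)
-143*((S + 13)/(-58 + 31) + (4 + 5)**2) = -143*((118/261 + 13)/(-58 + 31) + (4 + 5)**2) = -143*((3511/261)/(-27) + 9**2) = -143*((3511/261)*(-1/27) + 81) = -143*(-3511/7047 + 81) = -143*567296/7047 = -81123328/7047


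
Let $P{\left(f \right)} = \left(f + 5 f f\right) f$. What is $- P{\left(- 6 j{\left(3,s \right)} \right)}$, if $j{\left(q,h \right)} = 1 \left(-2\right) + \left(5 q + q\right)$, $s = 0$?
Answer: $4414464$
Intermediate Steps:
$j{\left(q,h \right)} = -2 + 6 q$
$P{\left(f \right)} = f \left(f + 5 f^{2}\right)$ ($P{\left(f \right)} = \left(f + 5 f^{2}\right) f = f \left(f + 5 f^{2}\right)$)
$- P{\left(- 6 j{\left(3,s \right)} \right)} = - \left(- 6 \left(-2 + 6 \cdot 3\right)\right)^{2} \left(1 + 5 \left(- 6 \left(-2 + 6 \cdot 3\right)\right)\right) = - \left(- 6 \left(-2 + 18\right)\right)^{2} \left(1 + 5 \left(- 6 \left(-2 + 18\right)\right)\right) = - \left(\left(-6\right) 16\right)^{2} \left(1 + 5 \left(\left(-6\right) 16\right)\right) = - \left(-96\right)^{2} \left(1 + 5 \left(-96\right)\right) = - 9216 \left(1 - 480\right) = - 9216 \left(-479\right) = \left(-1\right) \left(-4414464\right) = 4414464$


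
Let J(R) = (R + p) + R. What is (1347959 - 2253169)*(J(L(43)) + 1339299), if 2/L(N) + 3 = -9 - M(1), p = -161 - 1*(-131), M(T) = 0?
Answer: -3636958169260/3 ≈ -1.2123e+12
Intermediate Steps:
p = -30 (p = -161 + 131 = -30)
L(N) = -1/6 (L(N) = 2/(-3 + (-9 - 1*0)) = 2/(-3 + (-9 + 0)) = 2/(-3 - 9) = 2/(-12) = 2*(-1/12) = -1/6)
J(R) = -30 + 2*R (J(R) = (R - 30) + R = (-30 + R) + R = -30 + 2*R)
(1347959 - 2253169)*(J(L(43)) + 1339299) = (1347959 - 2253169)*((-30 + 2*(-1/6)) + 1339299) = -905210*((-30 - 1/3) + 1339299) = -905210*(-91/3 + 1339299) = -905210*4017806/3 = -3636958169260/3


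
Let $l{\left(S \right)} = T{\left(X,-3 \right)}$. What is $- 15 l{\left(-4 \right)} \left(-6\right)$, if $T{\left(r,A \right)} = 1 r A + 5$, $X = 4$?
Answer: $-630$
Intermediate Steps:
$T{\left(r,A \right)} = 5 + A r$ ($T{\left(r,A \right)} = r A + 5 = A r + 5 = 5 + A r$)
$l{\left(S \right)} = -7$ ($l{\left(S \right)} = 5 - 12 = -7$)
$- 15 l{\left(-4 \right)} \left(-6\right) = \left(-15\right) \left(-7\right) \left(-6\right) = 105 \left(-6\right) = -630$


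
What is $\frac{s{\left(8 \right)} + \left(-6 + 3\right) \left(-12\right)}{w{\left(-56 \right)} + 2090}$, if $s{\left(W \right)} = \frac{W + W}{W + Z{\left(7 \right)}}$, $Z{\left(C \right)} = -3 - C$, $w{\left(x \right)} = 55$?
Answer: $\frac{28}{2145} \approx 0.013054$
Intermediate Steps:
$s{\left(W \right)} = \frac{2 W}{-10 + W}$ ($s{\left(W \right)} = \frac{W + W}{W - 10} = \frac{2 W}{W - 10} = \frac{2 W}{-10 + W}$)
$\frac{s{\left(8 \right)} + \left(-6 + 3\right) \left(-12\right)}{w{\left(-56 \right)} + 2090} = \frac{2 \cdot 8 \frac{1}{-10 + 8} + \left(-6 + 3\right) \left(-12\right)}{55 + 2090} = \frac{2 \cdot 8 \frac{1}{-2} - -36}{2145} = \left(2 \cdot 8 \left(- \frac{1}{2}\right) + 36\right) \frac{1}{2145} = \left(-8 + 36\right) \frac{1}{2145} = 28 \cdot \frac{1}{2145} = \frac{28}{2145}$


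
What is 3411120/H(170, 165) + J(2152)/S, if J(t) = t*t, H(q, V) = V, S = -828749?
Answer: 188413210448/9116239 ≈ 20668.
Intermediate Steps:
J(t) = t²
3411120/H(170, 165) + J(2152)/S = 3411120/165 + 2152²/(-828749) = 3411120*(1/165) + 4631104*(-1/828749) = 227408/11 - 4631104/828749 = 188413210448/9116239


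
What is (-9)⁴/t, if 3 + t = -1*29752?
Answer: -6561/29755 ≈ -0.22050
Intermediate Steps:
t = -29755 (t = -3 - 1*29752 = -3 - 29752 = -29755)
(-9)⁴/t = (-9)⁴/(-29755) = 6561*(-1/29755) = -6561/29755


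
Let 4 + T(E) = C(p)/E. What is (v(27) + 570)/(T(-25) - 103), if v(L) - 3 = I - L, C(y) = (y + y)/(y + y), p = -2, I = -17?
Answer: -13225/2676 ≈ -4.9421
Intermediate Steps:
C(y) = 1 (C(y) = (2*y)/((2*y)) = (2*y)*(1/(2*y)) = 1)
v(L) = -14 - L (v(L) = 3 + (-17 - L) = -14 - L)
T(E) = -4 + 1/E
(v(27) + 570)/(T(-25) - 103) = ((-14 - 1*27) + 570)/((-4 + 1/(-25)) - 103) = ((-14 - 27) + 570)/((-4 - 1/25) - 103) = (-41 + 570)/(-101/25 - 103) = 529/(-2676/25) = 529*(-25/2676) = -13225/2676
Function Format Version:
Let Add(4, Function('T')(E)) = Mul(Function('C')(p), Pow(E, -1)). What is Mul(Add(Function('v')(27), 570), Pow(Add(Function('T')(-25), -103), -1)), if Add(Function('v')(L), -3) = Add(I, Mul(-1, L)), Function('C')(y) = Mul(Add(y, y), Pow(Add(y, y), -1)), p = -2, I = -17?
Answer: Rational(-13225, 2676) ≈ -4.9421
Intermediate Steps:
Function('C')(y) = 1 (Function('C')(y) = Mul(Mul(2, y), Pow(Mul(2, y), -1)) = Mul(Mul(2, y), Mul(Rational(1, 2), Pow(y, -1))) = 1)
Function('v')(L) = Add(-14, Mul(-1, L)) (Function('v')(L) = Add(3, Add(-17, Mul(-1, L))) = Add(-14, Mul(-1, L)))
Function('T')(E) = Add(-4, Pow(E, -1)) (Function('T')(E) = Add(-4, Mul(1, Pow(E, -1))) = Add(-4, Pow(E, -1)))
Mul(Add(Function('v')(27), 570), Pow(Add(Function('T')(-25), -103), -1)) = Mul(Add(Add(-14, Mul(-1, 27)), 570), Pow(Add(Add(-4, Pow(-25, -1)), -103), -1)) = Mul(Add(Add(-14, -27), 570), Pow(Add(Add(-4, Rational(-1, 25)), -103), -1)) = Mul(Add(-41, 570), Pow(Add(Rational(-101, 25), -103), -1)) = Mul(529, Pow(Rational(-2676, 25), -1)) = Mul(529, Rational(-25, 2676)) = Rational(-13225, 2676)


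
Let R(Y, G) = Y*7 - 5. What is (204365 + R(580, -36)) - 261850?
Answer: -53430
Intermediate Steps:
R(Y, G) = -5 + 7*Y (R(Y, G) = 7*Y - 5 = -5 + 7*Y)
(204365 + R(580, -36)) - 261850 = (204365 + (-5 + 7*580)) - 261850 = (204365 + (-5 + 4060)) - 261850 = (204365 + 4055) - 261850 = 208420 - 261850 = -53430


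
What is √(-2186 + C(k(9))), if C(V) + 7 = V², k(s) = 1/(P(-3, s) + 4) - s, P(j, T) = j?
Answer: I*√2129 ≈ 46.141*I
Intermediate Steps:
k(s) = 1 - s (k(s) = 1/(-3 + 4) - s = 1/1 - s = 1 - s)
C(V) = -7 + V²
√(-2186 + C(k(9))) = √(-2186 + (-7 + (1 - 1*9)²)) = √(-2186 + (-7 + (1 - 9)²)) = √(-2186 + (-7 + (-8)²)) = √(-2186 + (-7 + 64)) = √(-2186 + 57) = √(-2129) = I*√2129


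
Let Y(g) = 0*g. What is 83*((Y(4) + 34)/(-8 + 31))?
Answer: 2822/23 ≈ 122.70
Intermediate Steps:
Y(g) = 0
83*((Y(4) + 34)/(-8 + 31)) = 83*((0 + 34)/(-8 + 31)) = 83*(34/23) = 2822/23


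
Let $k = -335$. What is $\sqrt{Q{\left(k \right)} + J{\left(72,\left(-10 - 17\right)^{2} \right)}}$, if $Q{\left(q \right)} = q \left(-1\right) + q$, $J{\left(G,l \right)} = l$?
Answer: $27$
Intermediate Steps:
$Q{\left(q \right)} = 0$ ($Q{\left(q \right)} = - q + q = 0$)
$\sqrt{Q{\left(k \right)} + J{\left(72,\left(-10 - 17\right)^{2} \right)}} = \sqrt{0 + \left(-10 - 17\right)^{2}} = \sqrt{0 + \left(-27\right)^{2}} = \sqrt{0 + 729} = \sqrt{729} = 27$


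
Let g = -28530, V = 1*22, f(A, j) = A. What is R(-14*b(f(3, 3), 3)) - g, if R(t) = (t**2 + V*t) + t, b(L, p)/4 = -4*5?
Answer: 1308690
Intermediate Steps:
b(L, p) = -80 (b(L, p) = 4*(-4*5) = 4*(-20) = -80)
V = 22
R(t) = t**2 + 23*t (R(t) = (t**2 + 22*t) + t = t**2 + 23*t)
R(-14*b(f(3, 3), 3)) - g = (-14*(-80))*(23 - 14*(-80)) - 1*(-28530) = 1120*(23 + 1120) + 28530 = 1120*1143 + 28530 = 1280160 + 28530 = 1308690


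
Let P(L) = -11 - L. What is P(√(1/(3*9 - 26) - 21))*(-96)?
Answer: 1056 + 192*I*√5 ≈ 1056.0 + 429.33*I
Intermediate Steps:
P(√(1/(3*9 - 26) - 21))*(-96) = (-11 - √(1/(3*9 - 26) - 21))*(-96) = (-11 - √(1/(27 - 26) - 21))*(-96) = (-11 - √(1/1 - 21))*(-96) = (-11 - √(1 - 21))*(-96) = (-11 - √(-20))*(-96) = (-11 - 2*I*√5)*(-96) = 1056 + 192*I*√5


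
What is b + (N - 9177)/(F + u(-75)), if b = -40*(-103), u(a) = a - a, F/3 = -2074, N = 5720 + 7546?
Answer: 8543517/2074 ≈ 4119.3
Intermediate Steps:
N = 13266
F = -6222 (F = 3*(-2074) = -6222)
u(a) = 0
b = 4120
b + (N - 9177)/(F + u(-75)) = 4120 + (13266 - 9177)/(-6222 + 0) = 4120 + 4089/(-6222) = 4120 + 4089*(-1/6222) = 4120 - 1363/2074 = 8543517/2074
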